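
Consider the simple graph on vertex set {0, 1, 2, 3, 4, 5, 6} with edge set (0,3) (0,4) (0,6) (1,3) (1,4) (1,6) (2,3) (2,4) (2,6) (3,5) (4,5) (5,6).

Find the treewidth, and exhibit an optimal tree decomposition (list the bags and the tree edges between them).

Treewidth 3.
Bags: B1 = {3, 4, 5, 6}  B2 = {0, 3, 4, 6}  B3 = {2, 3, 4, 6}  B4 = {1, 3, 4, 6}
Tree: B1–B2, B2–B3, B3–B4

The largest bag has 4 vertices, giving width 3; this decomposition certifies tw(G) ≤ 3. For the lower bound: the 4 vertex sets {5,6}, {0,3}, {4}, {2} are disjoint, each induces a connected subgraph, and every pair is joined by at least one edge of G. Contracting each set to a single vertex therefore yields K_{4} as a minor, and since treewidth is minor-monotone, tw(G) ≥ tw(K_{4}) = 3. Hence tw(G) = 3 exactly.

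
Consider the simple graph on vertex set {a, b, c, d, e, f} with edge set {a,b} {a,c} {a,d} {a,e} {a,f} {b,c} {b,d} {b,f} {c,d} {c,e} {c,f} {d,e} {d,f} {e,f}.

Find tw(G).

4

A width-4 tree decomposition is:
Bags: B1 = {a, b, c, d, f}  B2 = {a, c, d, e, f}
Tree: B1–B2
Each bag holds 5 vertices, so the decomposition has width 4, which upper-bounds the treewidth. For the lower bound, the 5 vertices {a, c, d, e, f} are pairwise adjacent, and any tree decomposition puts a clique entirely inside one bag — forcing width ≥ 4. Therefore the treewidth is 4.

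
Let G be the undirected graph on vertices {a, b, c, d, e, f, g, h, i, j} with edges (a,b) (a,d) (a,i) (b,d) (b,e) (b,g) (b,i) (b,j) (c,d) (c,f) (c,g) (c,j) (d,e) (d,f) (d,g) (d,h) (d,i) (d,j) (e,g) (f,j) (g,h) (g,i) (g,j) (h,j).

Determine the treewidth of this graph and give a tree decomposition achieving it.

Treewidth 3.
One optimal decomposition is:
Bags: B1 = {c, d, g, j}  B2 = {b, d, g, j}  B3 = {b, d, g, i}  B4 = {c, d, f, j}  B5 = {d, g, h, j}  B6 = {a, b, d, i}  B7 = {b, d, e, g}
Tree: B1–B2, B2–B3, B1–B4, B1–B5, B3–B6, B2–B7

The largest bag has 4 vertices, giving width 3; this decomposition certifies tw(G) ≤ 3. Conversely, {d, g, h, j} is a clique of size 4, and the vertices of any clique must share a bag in every tree decomposition; so some bag has ≥ 4 vertices and tw(G) ≥ 3. Combining the bounds, tw(G) = 3.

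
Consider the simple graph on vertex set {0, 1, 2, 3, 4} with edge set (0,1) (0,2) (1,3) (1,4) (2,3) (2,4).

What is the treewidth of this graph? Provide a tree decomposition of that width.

Treewidth 2.
One such decomposition:
Bags: B1 = {0, 1, 2}  B2 = {1, 2, 4}  B3 = {1, 2, 3}
Tree: B1–B2, B2–B3

Every bag has size at most 3, so the width is 3 − 1 = 2 and tw(G) ≤ 2. For the lower bound, G contains the cycle 1–0–2–4–1, so G is not a forest; only forests have treewidth ≤ 1, hence tw(G) ≥ 2. Combining the bounds, tw(G) = 2.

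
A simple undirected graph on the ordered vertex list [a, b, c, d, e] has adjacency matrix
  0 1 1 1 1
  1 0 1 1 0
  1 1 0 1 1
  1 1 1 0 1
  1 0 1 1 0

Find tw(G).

A width-3 tree decomposition is:
Bags: B1 = {a, b, c, d}  B2 = {a, c, d, e}
Tree: B1–B2
Every bag has size at most 4, so the width is 4 − 1 = 3 and tw(G) ≤ 3. For the lower bound, the 4 vertices {a, c, d, e} are pairwise adjacent, and any tree decomposition puts a clique entirely inside one bag — forcing width ≥ 3. Hence tw(G) = 3 exactly.

3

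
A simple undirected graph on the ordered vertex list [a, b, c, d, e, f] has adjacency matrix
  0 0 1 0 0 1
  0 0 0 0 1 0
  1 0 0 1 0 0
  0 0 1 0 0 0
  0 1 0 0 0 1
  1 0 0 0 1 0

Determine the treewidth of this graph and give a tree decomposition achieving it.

Each bag holds 2 vertices, so the decomposition has width 1, which upper-bounds the treewidth. G has an edge, so its treewidth is at least 1. Hence tw(G) = 1 exactly.

Treewidth 1.
One optimal decomposition is:
Bags: B1 = {c, d}  B2 = {a, c}  B3 = {a, f}  B4 = {e, f}  B5 = {b, e}
Tree: B1–B2, B2–B3, B3–B4, B4–B5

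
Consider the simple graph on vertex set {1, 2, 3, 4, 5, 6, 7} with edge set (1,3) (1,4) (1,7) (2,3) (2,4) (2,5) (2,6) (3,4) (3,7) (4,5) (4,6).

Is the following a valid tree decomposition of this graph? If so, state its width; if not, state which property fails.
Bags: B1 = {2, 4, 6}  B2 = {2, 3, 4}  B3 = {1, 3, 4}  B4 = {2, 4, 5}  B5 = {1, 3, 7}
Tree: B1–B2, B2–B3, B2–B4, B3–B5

Yes; width 2.

Vertex coverage: the bags together contain {1, 2, 3, 4, 5, 6, 7}, the full vertex set. Edge coverage: each edge of G has both endpoints in at least one bag. Running intersection: for every vertex, the bags containing it form a connected subtree. All three properties hold, so this is a valid tree decomposition of width max|bag| − 1 = 2, and hence tw(G) ≤ 2.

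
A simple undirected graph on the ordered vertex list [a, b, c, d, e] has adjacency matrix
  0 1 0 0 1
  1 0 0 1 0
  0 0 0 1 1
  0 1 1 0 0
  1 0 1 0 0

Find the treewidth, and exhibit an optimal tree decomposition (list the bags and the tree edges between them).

Treewidth 2.
Bags: B1 = {a, b, d}  B2 = {a, d, e}  B3 = {c, d, e}
Tree: B1–B2, B2–B3

The largest bag has 3 vertices, giving width 2; this decomposition certifies tw(G) ≤ 2. Since d–b–a–e–c–d is a cycle in G, G is not acyclic. Forests are exactly the graphs of treewidth ≤ 1, so tw(G) ≥ 2. Combining the bounds, tw(G) = 2.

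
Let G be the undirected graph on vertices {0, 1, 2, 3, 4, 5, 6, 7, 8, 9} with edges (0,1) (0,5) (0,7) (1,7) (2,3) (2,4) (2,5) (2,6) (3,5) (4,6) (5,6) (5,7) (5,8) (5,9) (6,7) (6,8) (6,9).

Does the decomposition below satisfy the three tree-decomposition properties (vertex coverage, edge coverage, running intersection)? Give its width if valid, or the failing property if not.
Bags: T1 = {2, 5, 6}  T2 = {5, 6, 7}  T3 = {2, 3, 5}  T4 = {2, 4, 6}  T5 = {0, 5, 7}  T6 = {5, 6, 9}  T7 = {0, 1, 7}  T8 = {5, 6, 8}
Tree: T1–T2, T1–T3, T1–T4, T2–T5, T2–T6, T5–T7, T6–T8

Checking the three conditions: (i) the bags cover all of {0, 1, 2, 3, 4, 5, 6, 7, 8, 9}; (ii) for each edge, some bag contains both endpoints; (iii) the bags containing any fixed vertex form a subtree. All hold, so the decomposition is valid with width 3 − 1 = 2.

Yes; width 2.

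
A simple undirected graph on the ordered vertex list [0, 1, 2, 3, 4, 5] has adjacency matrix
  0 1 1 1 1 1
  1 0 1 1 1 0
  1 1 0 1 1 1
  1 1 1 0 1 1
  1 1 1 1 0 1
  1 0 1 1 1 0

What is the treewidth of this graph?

4

A width-4 tree decomposition is:
Bags: B1 = {0, 2, 3, 4, 5}  B2 = {0, 1, 2, 3, 4}
Tree: B1–B2
Each bag holds 5 vertices, so the decomposition has width 4, which upper-bounds the treewidth. Conversely, {0, 1, 2, 3, 4} is a clique of size 5, and the vertices of any clique must share a bag in every tree decomposition; so some bag has ≥ 5 vertices and tw(G) ≥ 4. Hence tw(G) = 4 exactly.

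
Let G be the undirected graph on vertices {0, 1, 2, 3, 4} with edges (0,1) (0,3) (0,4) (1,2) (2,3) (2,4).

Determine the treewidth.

2

A width-2 tree decomposition is:
Bags: B1 = {0, 2, 3}  B2 = {0, 2, 4}  B3 = {0, 1, 2}
Tree: B1–B2, B2–B3
Each bag holds 3 vertices, so the decomposition has width 2, which upper-bounds the treewidth. Since 0–3–2–4–0 is a cycle in G, G is not acyclic. Forests are exactly the graphs of treewidth ≤ 1, so tw(G) ≥ 2. The upper and lower bounds meet at 2, so that is the treewidth.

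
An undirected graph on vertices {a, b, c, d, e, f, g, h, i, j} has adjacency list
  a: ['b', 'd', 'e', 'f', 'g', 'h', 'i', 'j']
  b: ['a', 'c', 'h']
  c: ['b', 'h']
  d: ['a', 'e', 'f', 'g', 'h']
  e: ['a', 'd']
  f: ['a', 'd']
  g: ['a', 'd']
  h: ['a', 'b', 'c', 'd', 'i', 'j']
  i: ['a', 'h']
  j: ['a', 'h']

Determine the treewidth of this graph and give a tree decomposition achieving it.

Treewidth 2.
Bags: B1 = {a, h, i}  B2 = {a, d, h}  B3 = {a, b, h}  B4 = {a, h, j}  B5 = {a, d, e}  B6 = {b, c, h}  B7 = {a, d, f}  B8 = {a, d, g}
Tree: B1–B2, B2–B3, B3–B4, B2–B5, B3–B6, B5–B7, B5–B8

Every bag has size at most 3, so the width is 3 − 1 = 2 and tw(G) ≤ 2. Conversely, {b, c, h} is a clique of size 3, and the vertices of any clique must share a bag in every tree decomposition; so some bag has ≥ 3 vertices and tw(G) ≥ 2. Therefore the treewidth is 2.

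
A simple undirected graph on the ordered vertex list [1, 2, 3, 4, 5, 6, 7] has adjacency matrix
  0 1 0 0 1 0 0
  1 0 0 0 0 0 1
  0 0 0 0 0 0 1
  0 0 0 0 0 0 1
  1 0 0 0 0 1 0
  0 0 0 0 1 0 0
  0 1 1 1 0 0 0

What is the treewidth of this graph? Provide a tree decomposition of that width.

Treewidth 1.
One such decomposition:
Bags: B1 = {4, 7}  B2 = {2, 7}  B3 = {1, 2}  B4 = {3, 7}  B5 = {1, 5}  B6 = {5, 6}
Tree: B1–B2, B2–B3, B1–B4, B3–B5, B5–B6

The largest bag has 2 vertices, giving width 1; this decomposition certifies tw(G) ≤ 1. Since G has at least one edge (e.g. 4–7), it is not an edgeless graph, so tw(G) ≥ 1. Combining the bounds, tw(G) = 1.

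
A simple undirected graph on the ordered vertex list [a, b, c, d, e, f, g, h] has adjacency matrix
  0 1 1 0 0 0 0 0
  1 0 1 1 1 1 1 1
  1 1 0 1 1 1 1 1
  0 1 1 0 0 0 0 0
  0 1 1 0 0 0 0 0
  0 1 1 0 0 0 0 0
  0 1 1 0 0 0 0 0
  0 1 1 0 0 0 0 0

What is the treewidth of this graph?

A width-2 tree decomposition is:
Bags: B1 = {b, c, d}  B2 = {b, c, h}  B3 = {b, c, f}  B4 = {a, b, c}  B5 = {b, c, e}  B6 = {b, c, g}
Tree: B1–B2, B1–B3, B1–B4, B2–B5, B1–B6
Every bag has size at most 3, so the width is 3 − 1 = 2 and tw(G) ≤ 2. On the other hand G contains the 3-clique {b, c, d}. A clique must lie in a single bag of any decomposition, so no decomposition can have width below 2. Combining the bounds, tw(G) = 2.

2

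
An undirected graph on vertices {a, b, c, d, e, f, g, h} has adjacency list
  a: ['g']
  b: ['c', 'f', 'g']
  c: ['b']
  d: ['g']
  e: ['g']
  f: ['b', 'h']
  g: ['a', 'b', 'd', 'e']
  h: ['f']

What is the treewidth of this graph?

1

A width-1 tree decomposition is:
Bags: B1 = {e, g}  B2 = {b, g}  B3 = {a, g}  B4 = {d, g}  B5 = {b, c}  B6 = {b, f}  B7 = {f, h}
Tree: B1–B2, B1–B3, B2–B4, B2–B5, B5–B6, B6–B7
Each bag holds 2 vertices, so the decomposition has width 1, which upper-bounds the treewidth. Any graph with an edge has treewidth ≥ 1, and G has the edge e–g. The upper and lower bounds meet at 1, so that is the treewidth.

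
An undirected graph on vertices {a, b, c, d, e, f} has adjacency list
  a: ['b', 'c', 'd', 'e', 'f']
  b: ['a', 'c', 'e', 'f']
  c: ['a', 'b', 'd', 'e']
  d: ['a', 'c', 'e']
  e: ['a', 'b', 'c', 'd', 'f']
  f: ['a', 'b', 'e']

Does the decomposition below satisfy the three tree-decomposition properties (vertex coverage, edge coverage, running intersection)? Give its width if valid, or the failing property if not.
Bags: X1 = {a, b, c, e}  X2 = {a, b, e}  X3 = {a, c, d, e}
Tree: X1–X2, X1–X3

No — vertex f appears in no bag.

A tree decomposition must satisfy three properties: every vertex lies in some bag; for every edge, both endpoints lie together in some bag; and for every vertex, the bags containing it form a connected subtree. Here vertex f appears in no bag, so the decomposition is invalid.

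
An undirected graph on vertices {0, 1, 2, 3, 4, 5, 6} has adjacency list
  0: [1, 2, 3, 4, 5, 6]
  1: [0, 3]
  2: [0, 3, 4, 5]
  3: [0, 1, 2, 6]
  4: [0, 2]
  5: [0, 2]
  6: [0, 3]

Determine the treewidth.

2

A width-2 tree decomposition is:
Bags: B1 = {0, 2, 3}  B2 = {0, 3, 6}  B3 = {0, 1, 3}  B4 = {0, 2, 5}  B5 = {0, 2, 4}
Tree: B1–B2, B1–B3, B1–B4, B4–B5
Each bag holds 3 vertices, so the decomposition has width 2, which upper-bounds the treewidth. Conversely, {0, 1, 3} is a clique of size 3, and the vertices of any clique must share a bag in every tree decomposition; so some bag has ≥ 3 vertices and tw(G) ≥ 2. Therefore the treewidth is 2.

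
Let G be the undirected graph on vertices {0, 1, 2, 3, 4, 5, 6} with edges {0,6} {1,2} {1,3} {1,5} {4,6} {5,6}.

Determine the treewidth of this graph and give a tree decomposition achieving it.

Treewidth 1.
One such decomposition:
Bags: B1 = {1, 5}  B2 = {5, 6}  B3 = {0, 6}  B4 = {4, 6}  B5 = {1, 3}  B6 = {1, 2}
Tree: B1–B2, B2–B3, B3–B4, B1–B5, B5–B6

The largest bag has 2 vertices, giving width 1; this decomposition certifies tw(G) ≤ 1. Since G has at least one edge (e.g. 1–5), it is not an edgeless graph, so tw(G) ≥ 1. Combining the bounds, tw(G) = 1.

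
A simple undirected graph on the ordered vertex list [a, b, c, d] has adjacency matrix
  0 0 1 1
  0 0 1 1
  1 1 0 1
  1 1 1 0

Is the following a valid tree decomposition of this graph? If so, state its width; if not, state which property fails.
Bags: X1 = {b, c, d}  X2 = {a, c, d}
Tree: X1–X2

Yes; width 2.

Vertex coverage: the bags together contain {a, b, c, d}, the full vertex set. Edge coverage: each edge of G has both endpoints in at least one bag. Running intersection: for every vertex, the bags containing it form a connected subtree. All three properties hold, so this is a valid tree decomposition of width max|bag| − 1 = 2, and hence tw(G) ≤ 2.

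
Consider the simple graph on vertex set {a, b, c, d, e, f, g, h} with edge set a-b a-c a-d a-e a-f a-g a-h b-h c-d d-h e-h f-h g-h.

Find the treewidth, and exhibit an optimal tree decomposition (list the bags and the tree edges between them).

Treewidth 2.
One such decomposition:
Bags: B1 = {a, d, h}  B2 = {a, f, h}  B3 = {a, g, h}  B4 = {a, e, h}  B5 = {a, c, d}  B6 = {a, b, h}
Tree: B1–B2, B1–B3, B3–B4, B1–B5, B3–B6

The largest bag has 3 vertices, giving width 2; this decomposition certifies tw(G) ≤ 2. Conversely, {a, d, h} is a clique of size 3, and the vertices of any clique must share a bag in every tree decomposition; so some bag has ≥ 3 vertices and tw(G) ≥ 2. Hence tw(G) = 2 exactly.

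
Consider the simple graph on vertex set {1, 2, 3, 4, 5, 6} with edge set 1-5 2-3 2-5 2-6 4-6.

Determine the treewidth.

1

A width-1 tree decomposition is:
Bags: B1 = {2, 6}  B2 = {4, 6}  B3 = {2, 5}  B4 = {1, 5}  B5 = {2, 3}
Tree: B1–B2, B1–B3, B3–B4, B3–B5
The largest bag has 2 vertices, giving width 1; this decomposition certifies tw(G) ≤ 1. Any graph with an edge has treewidth ≥ 1, and G has the edge 6–2. The upper and lower bounds meet at 1, so that is the treewidth.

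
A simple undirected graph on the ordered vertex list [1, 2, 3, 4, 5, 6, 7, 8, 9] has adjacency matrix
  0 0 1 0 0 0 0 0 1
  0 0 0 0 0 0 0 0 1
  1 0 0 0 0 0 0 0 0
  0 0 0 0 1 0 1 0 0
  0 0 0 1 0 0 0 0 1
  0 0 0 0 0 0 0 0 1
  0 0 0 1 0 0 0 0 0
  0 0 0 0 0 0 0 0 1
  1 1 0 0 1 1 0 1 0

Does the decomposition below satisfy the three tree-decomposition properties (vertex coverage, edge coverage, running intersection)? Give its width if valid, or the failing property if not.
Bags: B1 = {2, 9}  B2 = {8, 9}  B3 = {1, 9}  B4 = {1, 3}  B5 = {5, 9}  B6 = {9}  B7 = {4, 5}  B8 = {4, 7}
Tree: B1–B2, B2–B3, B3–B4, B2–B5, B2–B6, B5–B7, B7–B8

A tree decomposition must satisfy three properties: every vertex lies in some bag; for every edge, both endpoints lie together in some bag; and for every vertex, the bags containing it form a connected subtree. Here vertex 6 appears in no bag, so the decomposition is invalid.

No — vertex 6 appears in no bag.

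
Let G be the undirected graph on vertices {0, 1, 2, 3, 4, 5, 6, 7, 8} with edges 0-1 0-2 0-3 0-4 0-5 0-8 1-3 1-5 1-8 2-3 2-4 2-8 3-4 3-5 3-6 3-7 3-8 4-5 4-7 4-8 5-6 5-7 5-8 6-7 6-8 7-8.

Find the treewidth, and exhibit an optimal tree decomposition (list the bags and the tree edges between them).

Treewidth 4.
One such decomposition:
Bags: B1 = {3, 4, 5, 7, 8}  B2 = {0, 3, 4, 5, 8}  B3 = {0, 2, 3, 4, 8}  B4 = {3, 5, 6, 7, 8}  B5 = {0, 1, 3, 5, 8}
Tree: B1–B2, B2–B3, B1–B4, B2–B5

The largest bag has 5 vertices, giving width 4; this decomposition certifies tw(G) ≤ 4. On the other hand G contains the 5-clique {0, 2, 3, 4, 8}. A clique must lie in a single bag of any decomposition, so no decomposition can have width below 4. The upper and lower bounds meet at 4, so that is the treewidth.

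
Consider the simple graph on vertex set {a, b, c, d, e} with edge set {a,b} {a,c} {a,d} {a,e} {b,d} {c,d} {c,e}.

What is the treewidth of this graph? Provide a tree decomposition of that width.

Treewidth 2.
One such decomposition:
Bags: B1 = {a, c, d}  B2 = {a, b, d}  B3 = {a, c, e}
Tree: B1–B2, B1–B3

Every bag has size at most 3, so the width is 3 − 1 = 2 and tw(G) ≤ 2. On the other hand G contains the 3-clique {a, c, d}. A clique must lie in a single bag of any decomposition, so no decomposition can have width below 2. Hence tw(G) = 2 exactly.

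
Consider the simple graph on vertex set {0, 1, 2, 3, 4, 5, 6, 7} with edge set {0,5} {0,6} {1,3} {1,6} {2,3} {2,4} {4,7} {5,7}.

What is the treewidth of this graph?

A width-2 tree decomposition is:
Bags: B1 = {0, 5, 7}  B2 = {0, 4, 7}  B3 = {0, 2, 4}  B4 = {0, 2, 3}  B5 = {0, 1, 3}  B6 = {0, 1, 6}
Tree: B1–B2, B2–B3, B3–B4, B4–B5, B5–B6
Every bag has size at most 3, so the width is 3 − 1 = 2 and tw(G) ≤ 2. Since 0–5–7–4–2–3–1–6–0 is a cycle in G, G is not acyclic. Forests are exactly the graphs of treewidth ≤ 1, so tw(G) ≥ 2. Combining the bounds, tw(G) = 2.

2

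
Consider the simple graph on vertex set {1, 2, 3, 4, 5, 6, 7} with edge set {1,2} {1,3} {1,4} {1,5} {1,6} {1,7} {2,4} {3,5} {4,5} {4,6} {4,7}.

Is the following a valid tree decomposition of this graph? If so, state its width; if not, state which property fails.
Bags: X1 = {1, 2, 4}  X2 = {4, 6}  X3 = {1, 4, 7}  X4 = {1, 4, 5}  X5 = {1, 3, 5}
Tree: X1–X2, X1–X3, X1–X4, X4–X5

A tree decomposition must satisfy three properties: every vertex lies in some bag; for every edge, both endpoints lie together in some bag; and for every vertex, the bags containing it form a connected subtree. Here edge (1,6) lies in no bag, so the decomposition is invalid.

No — edge (1,6) lies in no bag.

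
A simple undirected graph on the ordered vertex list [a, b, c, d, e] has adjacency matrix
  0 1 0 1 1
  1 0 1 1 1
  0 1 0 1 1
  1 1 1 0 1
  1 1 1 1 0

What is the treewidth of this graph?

A width-3 tree decomposition is:
Bags: B1 = {a, b, d, e}  B2 = {b, c, d, e}
Tree: B1–B2
Every bag has size at most 4, so the width is 4 − 1 = 3 and tw(G) ≤ 3. For the lower bound, the 4 vertices {b, c, d, e} are pairwise adjacent, and any tree decomposition puts a clique entirely inside one bag — forcing width ≥ 3. The upper and lower bounds meet at 3, so that is the treewidth.

3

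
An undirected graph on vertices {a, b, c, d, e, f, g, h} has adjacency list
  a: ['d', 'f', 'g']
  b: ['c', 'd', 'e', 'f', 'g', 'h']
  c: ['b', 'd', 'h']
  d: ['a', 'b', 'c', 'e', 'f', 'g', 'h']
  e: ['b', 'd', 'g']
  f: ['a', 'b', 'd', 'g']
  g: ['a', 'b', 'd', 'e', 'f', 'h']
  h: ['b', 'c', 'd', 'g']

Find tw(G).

A width-3 tree decomposition is:
Bags: B1 = {b, d, g, h}  B2 = {b, d, e, g}  B3 = {b, c, d, h}  B4 = {b, d, f, g}  B5 = {a, d, f, g}
Tree: B1–B2, B1–B3, B2–B4, B4–B5
Each bag holds 4 vertices, so the decomposition has width 3, which upper-bounds the treewidth. Conversely, {a, d, f, g} is a clique of size 4, and the vertices of any clique must share a bag in every tree decomposition; so some bag has ≥ 4 vertices and tw(G) ≥ 3. Therefore the treewidth is 3.

3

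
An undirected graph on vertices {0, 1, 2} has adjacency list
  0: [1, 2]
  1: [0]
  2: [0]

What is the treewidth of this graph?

1

A width-1 tree decomposition is:
Bags: B1 = {0, 1}  B2 = {0, 2}
Tree: B1–B2
Each bag holds 2 vertices, so the decomposition has width 1, which upper-bounds the treewidth. Any graph with an edge has treewidth ≥ 1, and G has the edge 0–1. Combining the bounds, tw(G) = 1.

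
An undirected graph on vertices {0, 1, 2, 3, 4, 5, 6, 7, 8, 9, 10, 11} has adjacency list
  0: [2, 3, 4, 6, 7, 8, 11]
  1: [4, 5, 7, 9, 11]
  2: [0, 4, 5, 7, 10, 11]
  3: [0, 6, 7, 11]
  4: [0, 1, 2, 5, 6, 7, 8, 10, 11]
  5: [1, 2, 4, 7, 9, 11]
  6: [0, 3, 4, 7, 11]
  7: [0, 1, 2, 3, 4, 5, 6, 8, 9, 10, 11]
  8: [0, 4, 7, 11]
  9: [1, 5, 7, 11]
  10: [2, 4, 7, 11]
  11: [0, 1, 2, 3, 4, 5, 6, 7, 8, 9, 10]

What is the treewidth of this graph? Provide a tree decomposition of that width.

Treewidth 4.
Bags: B1 = {0, 4, 6, 7, 11}  B2 = {0, 2, 4, 7, 11}  B3 = {2, 4, 5, 7, 11}  B4 = {0, 3, 6, 7, 11}  B5 = {0, 4, 7, 8, 11}  B6 = {1, 4, 5, 7, 11}  B7 = {2, 4, 7, 10, 11}  B8 = {1, 5, 7, 9, 11}
Tree: B1–B2, B2–B3, B1–B4, B2–B5, B3–B6, B2–B7, B6–B8

The largest bag has 5 vertices, giving width 4; this decomposition certifies tw(G) ≤ 4. Conversely, {1, 5, 7, 9, 11} is a clique of size 5, and the vertices of any clique must share a bag in every tree decomposition; so some bag has ≥ 5 vertices and tw(G) ≥ 4. The upper and lower bounds meet at 4, so that is the treewidth.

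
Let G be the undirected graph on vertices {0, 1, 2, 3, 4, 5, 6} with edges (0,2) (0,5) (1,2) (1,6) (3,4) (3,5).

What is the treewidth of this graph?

1

A width-1 tree decomposition is:
Bags: B1 = {3, 4}  B2 = {3, 5}  B3 = {0, 5}  B4 = {0, 2}  B5 = {1, 2}  B6 = {1, 6}
Tree: B1–B2, B2–B3, B3–B4, B4–B5, B5–B6
The largest bag has 2 vertices, giving width 1; this decomposition certifies tw(G) ≤ 1. G has an edge, so its treewidth is at least 1. Therefore the treewidth is 1.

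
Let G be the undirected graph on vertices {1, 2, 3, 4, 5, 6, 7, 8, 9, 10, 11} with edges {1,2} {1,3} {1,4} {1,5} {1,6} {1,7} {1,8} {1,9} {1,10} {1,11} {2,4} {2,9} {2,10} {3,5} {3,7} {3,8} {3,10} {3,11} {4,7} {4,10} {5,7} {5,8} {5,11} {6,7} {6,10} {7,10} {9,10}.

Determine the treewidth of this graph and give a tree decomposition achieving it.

Treewidth 3.
One optimal decomposition is:
Bags: B1 = {1, 3, 7, 10}  B2 = {1, 4, 7, 10}  B3 = {1, 2, 4, 10}  B4 = {1, 6, 7, 10}  B5 = {1, 2, 9, 10}  B6 = {1, 3, 5, 7}  B7 = {1, 3, 5, 11}  B8 = {1, 3, 5, 8}
Tree: B1–B2, B2–B3, B1–B4, B3–B5, B1–B6, B6–B7, B6–B8

Every bag has size at most 4, so the width is 4 − 1 = 3 and tw(G) ≤ 3. On the other hand G contains the 4-clique {1, 3, 5, 8}. A clique must lie in a single bag of any decomposition, so no decomposition can have width below 3. Hence tw(G) = 3 exactly.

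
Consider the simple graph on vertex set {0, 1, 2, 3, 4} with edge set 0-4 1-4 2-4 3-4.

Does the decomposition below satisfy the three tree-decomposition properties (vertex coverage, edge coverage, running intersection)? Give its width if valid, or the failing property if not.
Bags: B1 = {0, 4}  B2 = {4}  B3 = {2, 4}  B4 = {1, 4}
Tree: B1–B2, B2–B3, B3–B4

No — vertex 3 appears in no bag.

A tree decomposition must satisfy three properties: every vertex lies in some bag; for every edge, both endpoints lie together in some bag; and for every vertex, the bags containing it form a connected subtree. Here vertex 3 appears in no bag, so the decomposition is invalid.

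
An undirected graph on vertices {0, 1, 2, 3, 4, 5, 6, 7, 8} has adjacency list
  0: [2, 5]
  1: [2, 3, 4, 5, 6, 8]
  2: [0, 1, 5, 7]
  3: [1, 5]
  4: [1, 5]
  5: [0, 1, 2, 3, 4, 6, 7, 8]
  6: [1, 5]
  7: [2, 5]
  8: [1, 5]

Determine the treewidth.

A width-2 tree decomposition is:
Bags: B1 = {2, 5, 7}  B2 = {0, 2, 5}  B3 = {1, 2, 5}  B4 = {1, 3, 5}  B5 = {1, 5, 6}  B6 = {1, 5, 8}  B7 = {1, 4, 5}
Tree: B1–B2, B2–B3, B3–B4, B4–B5, B5–B6, B6–B7
Each bag holds 3 vertices, so the decomposition has width 2, which upper-bounds the treewidth. Conversely, {0, 2, 5} is a clique of size 3, and the vertices of any clique must share a bag in every tree decomposition; so some bag has ≥ 3 vertices and tw(G) ≥ 2. Combining the bounds, tw(G) = 2.

2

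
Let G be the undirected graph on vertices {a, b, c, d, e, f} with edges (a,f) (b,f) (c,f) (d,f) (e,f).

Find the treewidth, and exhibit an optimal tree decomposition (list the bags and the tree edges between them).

Treewidth 1.
One such decomposition:
Bags: B1 = {d, f}  B2 = {a, f}  B3 = {c, f}  B4 = {e, f}  B5 = {b, f}
Tree: B1–B2, B1–B3, B1–B4, B1–B5

Every bag has size at most 2, so the width is 2 − 1 = 1 and tw(G) ≤ 1. G has an edge, so its treewidth is at least 1. Combining the bounds, tw(G) = 1.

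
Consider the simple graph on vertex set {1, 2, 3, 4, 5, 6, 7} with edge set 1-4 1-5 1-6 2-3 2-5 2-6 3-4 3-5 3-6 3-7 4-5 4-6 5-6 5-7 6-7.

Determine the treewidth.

3

A width-3 tree decomposition is:
Bags: B1 = {3, 4, 5, 6}  B2 = {1, 4, 5, 6}  B3 = {3, 5, 6, 7}  B4 = {2, 3, 5, 6}
Tree: B1–B2, B1–B3, B3–B4
Each bag holds 4 vertices, so the decomposition has width 3, which upper-bounds the treewidth. Conversely, {1, 4, 5, 6} is a clique of size 4, and the vertices of any clique must share a bag in every tree decomposition; so some bag has ≥ 4 vertices and tw(G) ≥ 3. Therefore the treewidth is 3.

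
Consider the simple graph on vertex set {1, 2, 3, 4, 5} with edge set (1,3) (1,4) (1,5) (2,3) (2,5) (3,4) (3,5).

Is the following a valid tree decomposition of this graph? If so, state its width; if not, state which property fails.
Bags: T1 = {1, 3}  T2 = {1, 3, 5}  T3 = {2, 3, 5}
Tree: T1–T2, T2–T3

A tree decomposition must satisfy three properties: every vertex lies in some bag; for every edge, both endpoints lie together in some bag; and for every vertex, the bags containing it form a connected subtree. Here vertex 4 appears in no bag, so the decomposition is invalid.

No — vertex 4 appears in no bag.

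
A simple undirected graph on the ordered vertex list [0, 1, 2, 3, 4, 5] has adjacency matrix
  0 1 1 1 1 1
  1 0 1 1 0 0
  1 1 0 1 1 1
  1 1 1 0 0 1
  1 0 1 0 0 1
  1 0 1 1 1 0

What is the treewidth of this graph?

A width-3 tree decomposition is:
Bags: B1 = {0, 2, 3, 5}  B2 = {0, 1, 2, 3}  B3 = {0, 2, 4, 5}
Tree: B1–B2, B1–B3
Every bag has size at most 4, so the width is 4 − 1 = 3 and tw(G) ≤ 3. For the lower bound, the 4 vertices {0, 1, 2, 3} are pairwise adjacent, and any tree decomposition puts a clique entirely inside one bag — forcing width ≥ 3. The upper and lower bounds meet at 3, so that is the treewidth.

3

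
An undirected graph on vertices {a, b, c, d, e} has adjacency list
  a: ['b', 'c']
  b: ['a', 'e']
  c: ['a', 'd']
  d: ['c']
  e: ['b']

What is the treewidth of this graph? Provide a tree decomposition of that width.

Every bag has size at most 2, so the width is 2 − 1 = 1 and tw(G) ≤ 1. G has an edge, so its treewidth is at least 1. Hence tw(G) = 1 exactly.

Treewidth 1.
One such decomposition:
Bags: B1 = {c, d}  B2 = {a, c}  B3 = {a, b}  B4 = {b, e}
Tree: B1–B2, B2–B3, B3–B4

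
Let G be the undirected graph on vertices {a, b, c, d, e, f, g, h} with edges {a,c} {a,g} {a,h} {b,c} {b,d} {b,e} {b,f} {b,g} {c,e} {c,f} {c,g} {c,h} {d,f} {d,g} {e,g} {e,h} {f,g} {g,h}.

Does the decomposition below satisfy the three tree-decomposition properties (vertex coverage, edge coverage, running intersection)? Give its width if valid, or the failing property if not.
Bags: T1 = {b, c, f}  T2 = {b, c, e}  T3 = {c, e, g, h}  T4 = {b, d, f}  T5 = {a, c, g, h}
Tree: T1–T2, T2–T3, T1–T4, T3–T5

No — edge (g,b) lies in no bag.

A tree decomposition must satisfy three properties: every vertex lies in some bag; for every edge, both endpoints lie together in some bag; and for every vertex, the bags containing it form a connected subtree. Here edge (g,b) lies in no bag, so the decomposition is invalid.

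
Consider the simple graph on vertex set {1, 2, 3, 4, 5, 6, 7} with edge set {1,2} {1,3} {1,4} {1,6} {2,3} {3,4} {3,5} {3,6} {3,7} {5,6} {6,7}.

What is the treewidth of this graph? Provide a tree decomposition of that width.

Treewidth 2.
One such decomposition:
Bags: B1 = {1, 3, 4}  B2 = {1, 3, 6}  B3 = {3, 5, 6}  B4 = {3, 6, 7}  B5 = {1, 2, 3}
Tree: B1–B2, B2–B3, B2–B4, B1–B5

Each bag holds 3 vertices, so the decomposition has width 2, which upper-bounds the treewidth. For the lower bound, the 3 vertices {1, 2, 3} are pairwise adjacent, and any tree decomposition puts a clique entirely inside one bag — forcing width ≥ 2. The upper and lower bounds meet at 2, so that is the treewidth.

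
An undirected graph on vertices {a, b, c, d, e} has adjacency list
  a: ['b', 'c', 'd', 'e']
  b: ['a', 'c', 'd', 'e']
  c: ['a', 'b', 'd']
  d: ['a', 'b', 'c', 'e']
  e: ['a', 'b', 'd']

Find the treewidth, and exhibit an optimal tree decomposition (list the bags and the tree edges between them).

Treewidth 3.
Bags: B1 = {a, b, d, e}  B2 = {a, b, c, d}
Tree: B1–B2

Each bag holds 4 vertices, so the decomposition has width 3, which upper-bounds the treewidth. Conversely, {a, b, d, e} is a clique of size 4, and the vertices of any clique must share a bag in every tree decomposition; so some bag has ≥ 4 vertices and tw(G) ≥ 3. Therefore the treewidth is 3.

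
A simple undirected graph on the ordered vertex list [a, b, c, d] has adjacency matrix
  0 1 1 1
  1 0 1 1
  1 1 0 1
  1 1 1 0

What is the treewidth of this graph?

3

A width-3 tree decomposition is:
Bags: B1 = {a, b, c, d}
Tree: (single bag)
With just one bag of size 4, the width is 4 − 1 = 3, so tw(G) ≤ 3. Conversely, {a, b, c, d} is a clique of size 4, and the vertices of any clique must share a bag in every tree decomposition; so some bag has ≥ 4 vertices and tw(G) ≥ 3. Combining the bounds, tw(G) = 3.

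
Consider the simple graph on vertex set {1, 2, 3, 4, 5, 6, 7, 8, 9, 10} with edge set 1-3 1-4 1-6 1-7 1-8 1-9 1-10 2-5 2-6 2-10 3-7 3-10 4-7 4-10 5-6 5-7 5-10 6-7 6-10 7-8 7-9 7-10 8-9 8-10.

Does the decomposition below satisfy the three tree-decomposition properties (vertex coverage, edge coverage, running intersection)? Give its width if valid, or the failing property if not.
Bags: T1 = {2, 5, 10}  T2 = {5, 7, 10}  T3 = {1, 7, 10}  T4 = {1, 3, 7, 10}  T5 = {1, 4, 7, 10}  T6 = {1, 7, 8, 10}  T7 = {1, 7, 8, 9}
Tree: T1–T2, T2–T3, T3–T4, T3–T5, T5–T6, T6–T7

No — vertex 6 appears in no bag.

A tree decomposition must satisfy three properties: every vertex lies in some bag; for every edge, both endpoints lie together in some bag; and for every vertex, the bags containing it form a connected subtree. Here vertex 6 appears in no bag, so the decomposition is invalid.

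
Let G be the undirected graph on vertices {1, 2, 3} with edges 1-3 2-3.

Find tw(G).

1

A width-1 tree decomposition is:
Bags: B1 = {1, 3}  B2 = {2, 3}
Tree: B1–B2
The largest bag has 2 vertices, giving width 1; this decomposition certifies tw(G) ≤ 1. Any graph with an edge has treewidth ≥ 1, and G has the edge 3–1. Hence tw(G) = 1 exactly.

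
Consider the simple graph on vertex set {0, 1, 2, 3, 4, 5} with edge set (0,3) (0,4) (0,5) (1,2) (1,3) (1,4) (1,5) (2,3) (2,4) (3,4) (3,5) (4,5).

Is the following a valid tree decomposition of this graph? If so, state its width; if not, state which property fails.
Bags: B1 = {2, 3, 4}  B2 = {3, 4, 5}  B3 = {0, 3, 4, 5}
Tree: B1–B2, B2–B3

A tree decomposition must satisfy three properties: every vertex lies in some bag; for every edge, both endpoints lie together in some bag; and for every vertex, the bags containing it form a connected subtree. Here vertex 1 appears in no bag, so the decomposition is invalid.

No — vertex 1 appears in no bag.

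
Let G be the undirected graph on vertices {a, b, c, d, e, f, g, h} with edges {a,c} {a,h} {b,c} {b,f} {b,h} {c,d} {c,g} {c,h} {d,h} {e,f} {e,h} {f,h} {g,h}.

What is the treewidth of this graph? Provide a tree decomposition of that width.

Each bag holds 3 vertices, so the decomposition has width 2, which upper-bounds the treewidth. For the lower bound, the 3 vertices {e, f, h} are pairwise adjacent, and any tree decomposition puts a clique entirely inside one bag — forcing width ≥ 2. Hence tw(G) = 2 exactly.

Treewidth 2.
One such decomposition:
Bags: B1 = {b, f, h}  B2 = {b, c, h}  B3 = {a, c, h}  B4 = {e, f, h}  B5 = {c, g, h}  B6 = {c, d, h}
Tree: B1–B2, B2–B3, B1–B4, B3–B5, B3–B6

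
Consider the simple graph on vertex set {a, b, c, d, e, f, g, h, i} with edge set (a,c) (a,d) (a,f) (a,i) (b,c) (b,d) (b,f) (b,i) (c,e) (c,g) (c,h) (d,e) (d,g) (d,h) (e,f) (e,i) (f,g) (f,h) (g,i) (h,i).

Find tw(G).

A width-4 tree decomposition is:
Bags: B1 = {c, d, f, h, i}  B2 = {b, c, d, f, i}  B3 = {a, c, d, f, i}  B4 = {c, d, e, f, i}  B5 = {c, d, f, g, i}
Tree: B1–B2, B2–B3, B3–B4, B4–B5
The largest bag has 5 vertices, giving width 4; this decomposition certifies tw(G) ≤ 4. For the lower bound: the 5 vertex sets {d,h}, {b,c}, {a,f}, {i}, {e} are disjoint, each induces a connected subgraph, and every pair is joined by at least one edge of G. Contracting each set to a single vertex therefore yields K_{5} as a minor, and since treewidth is minor-monotone, tw(G) ≥ tw(K_{5}) = 4. Hence tw(G) = 4 exactly.

4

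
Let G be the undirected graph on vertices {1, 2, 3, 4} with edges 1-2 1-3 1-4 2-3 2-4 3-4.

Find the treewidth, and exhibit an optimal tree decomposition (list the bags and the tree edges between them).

A single bag containing all 4 vertices is trivially a valid decomposition of width 3. On the other hand G contains the 4-clique {1, 2, 3, 4}. A clique must lie in a single bag of any decomposition, so no decomposition can have width below 3. Therefore the treewidth is 3.

Treewidth 3.
Bags: B1 = {1, 2, 3, 4}
Tree: (single bag)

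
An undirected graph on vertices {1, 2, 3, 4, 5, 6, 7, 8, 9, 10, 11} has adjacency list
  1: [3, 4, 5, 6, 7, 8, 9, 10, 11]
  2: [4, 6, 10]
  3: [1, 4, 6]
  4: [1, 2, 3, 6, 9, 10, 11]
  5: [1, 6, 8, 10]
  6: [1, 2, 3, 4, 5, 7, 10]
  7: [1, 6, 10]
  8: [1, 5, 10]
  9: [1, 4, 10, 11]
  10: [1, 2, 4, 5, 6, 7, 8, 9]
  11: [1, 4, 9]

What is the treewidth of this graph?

3

A width-3 tree decomposition is:
Bags: B1 = {1, 4, 9, 10}  B2 = {1, 4, 6, 10}  B3 = {1, 4, 9, 11}  B4 = {1, 5, 6, 10}  B5 = {1, 6, 7, 10}  B6 = {1, 5, 8, 10}  B7 = {2, 4, 6, 10}  B8 = {1, 3, 4, 6}
Tree: B1–B2, B1–B3, B2–B4, B4–B5, B4–B6, B2–B7, B2–B8
Each bag holds 4 vertices, so the decomposition has width 3, which upper-bounds the treewidth. On the other hand G contains the 4-clique {1, 4, 9, 11}. A clique must lie in a single bag of any decomposition, so no decomposition can have width below 3. Hence tw(G) = 3 exactly.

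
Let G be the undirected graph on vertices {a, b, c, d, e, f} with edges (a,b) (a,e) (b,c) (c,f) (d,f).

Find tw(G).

A width-1 tree decomposition is:
Bags: B1 = {d, f}  B2 = {c, f}  B3 = {b, c}  B4 = {a, b}  B5 = {a, e}
Tree: B1–B2, B2–B3, B3–B4, B4–B5
Each bag holds 2 vertices, so the decomposition has width 1, which upper-bounds the treewidth. Any graph with an edge has treewidth ≥ 1, and G has the edge d–f. Combining the bounds, tw(G) = 1.

1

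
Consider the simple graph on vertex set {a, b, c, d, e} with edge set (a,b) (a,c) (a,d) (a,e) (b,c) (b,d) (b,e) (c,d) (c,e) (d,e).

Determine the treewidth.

A width-4 tree decomposition is:
Bags: B1 = {a, b, c, d, e}
Tree: (single bag)
With just one bag of size 5, the width is 5 − 1 = 4, so tw(G) ≤ 4. On the other hand G contains the 5-clique {a, b, c, d, e}. A clique must lie in a single bag of any decomposition, so no decomposition can have width below 4. Combining the bounds, tw(G) = 4.

4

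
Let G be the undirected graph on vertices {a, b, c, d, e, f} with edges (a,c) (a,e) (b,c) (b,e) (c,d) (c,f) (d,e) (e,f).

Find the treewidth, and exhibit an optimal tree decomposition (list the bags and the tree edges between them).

Treewidth 2.
Bags: B1 = {b, c, e}  B2 = {c, d, e}  B3 = {c, e, f}  B4 = {a, c, e}
Tree: B1–B2, B2–B3, B3–B4

Every bag has size at most 3, so the width is 3 − 1 = 2 and tw(G) ≤ 2. Since b–e–d–c–b is a cycle in G, G is not acyclic. Forests are exactly the graphs of treewidth ≤ 1, so tw(G) ≥ 2. Hence tw(G) = 2 exactly.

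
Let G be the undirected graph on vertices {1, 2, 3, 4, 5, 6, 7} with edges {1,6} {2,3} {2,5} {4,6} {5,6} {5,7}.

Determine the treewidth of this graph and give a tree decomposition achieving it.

Treewidth 1.
One such decomposition:
Bags: B1 = {5, 7}  B2 = {2, 5}  B3 = {5, 6}  B4 = {4, 6}  B5 = {1, 6}  B6 = {2, 3}
Tree: B1–B2, B1–B3, B3–B4, B4–B5, B2–B6

Every bag has size at most 2, so the width is 2 − 1 = 1 and tw(G) ≤ 1. G has an edge, so its treewidth is at least 1. The upper and lower bounds meet at 1, so that is the treewidth.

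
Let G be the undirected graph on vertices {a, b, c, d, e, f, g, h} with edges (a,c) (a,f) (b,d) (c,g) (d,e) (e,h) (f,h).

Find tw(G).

A width-1 tree decomposition is:
Bags: B1 = {b, d}  B2 = {d, e}  B3 = {e, h}  B4 = {f, h}  B5 = {a, f}  B6 = {a, c}  B7 = {c, g}
Tree: B1–B2, B2–B3, B3–B4, B4–B5, B5–B6, B6–B7
Each bag holds 2 vertices, so the decomposition has width 1, which upper-bounds the treewidth. Any graph with an edge has treewidth ≥ 1, and G has the edge b–d. The upper and lower bounds meet at 1, so that is the treewidth.

1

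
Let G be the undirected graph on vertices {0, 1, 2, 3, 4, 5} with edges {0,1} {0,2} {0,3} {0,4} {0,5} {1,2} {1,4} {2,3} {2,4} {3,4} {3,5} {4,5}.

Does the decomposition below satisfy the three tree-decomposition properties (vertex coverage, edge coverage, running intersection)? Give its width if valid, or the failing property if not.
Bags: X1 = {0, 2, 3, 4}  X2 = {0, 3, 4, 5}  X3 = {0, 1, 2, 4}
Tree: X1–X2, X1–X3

Checking the three conditions: (i) the bags cover all of {0, 1, 2, 3, 4, 5}; (ii) for each edge, some bag contains both endpoints; (iii) the bags containing any fixed vertex form a subtree. All hold, so the decomposition is valid with width 4 − 1 = 3.

Yes; width 3.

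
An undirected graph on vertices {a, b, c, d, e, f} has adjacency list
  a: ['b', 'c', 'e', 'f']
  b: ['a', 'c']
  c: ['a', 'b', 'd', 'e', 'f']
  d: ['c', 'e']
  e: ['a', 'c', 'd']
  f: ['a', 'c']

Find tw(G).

2

A width-2 tree decomposition is:
Bags: B1 = {c, d, e}  B2 = {a, c, e}  B3 = {a, c, f}  B4 = {a, b, c}
Tree: B1–B2, B2–B3, B3–B4
Every bag has size at most 3, so the width is 3 − 1 = 2 and tw(G) ≤ 2. For the lower bound, the 3 vertices {c, d, e} are pairwise adjacent, and any tree decomposition puts a clique entirely inside one bag — forcing width ≥ 2. Therefore the treewidth is 2.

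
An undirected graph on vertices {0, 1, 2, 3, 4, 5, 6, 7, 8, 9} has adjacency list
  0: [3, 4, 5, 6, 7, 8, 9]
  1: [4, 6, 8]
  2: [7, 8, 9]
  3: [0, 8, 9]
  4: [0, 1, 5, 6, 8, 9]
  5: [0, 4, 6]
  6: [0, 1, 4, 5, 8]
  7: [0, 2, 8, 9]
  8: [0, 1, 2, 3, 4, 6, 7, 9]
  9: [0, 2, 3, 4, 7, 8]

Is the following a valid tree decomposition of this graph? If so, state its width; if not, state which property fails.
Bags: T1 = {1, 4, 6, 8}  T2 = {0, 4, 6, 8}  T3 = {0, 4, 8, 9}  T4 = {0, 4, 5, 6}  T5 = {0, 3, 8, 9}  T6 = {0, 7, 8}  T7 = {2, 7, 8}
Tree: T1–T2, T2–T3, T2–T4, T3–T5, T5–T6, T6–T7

No — edge (9,7) lies in no bag.

A tree decomposition must satisfy three properties: every vertex lies in some bag; for every edge, both endpoints lie together in some bag; and for every vertex, the bags containing it form a connected subtree. Here edge (9,7) lies in no bag, so the decomposition is invalid.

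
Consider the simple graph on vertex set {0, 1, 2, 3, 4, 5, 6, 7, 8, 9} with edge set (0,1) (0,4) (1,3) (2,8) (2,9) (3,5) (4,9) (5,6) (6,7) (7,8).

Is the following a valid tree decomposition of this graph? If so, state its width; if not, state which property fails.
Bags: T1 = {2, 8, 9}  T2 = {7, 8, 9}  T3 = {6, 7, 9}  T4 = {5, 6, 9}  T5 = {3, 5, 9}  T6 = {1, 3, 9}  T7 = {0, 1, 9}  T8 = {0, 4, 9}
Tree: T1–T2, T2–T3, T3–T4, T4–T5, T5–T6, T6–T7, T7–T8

Vertex coverage: the bags together contain {0, 1, 2, 3, 4, 5, 6, 7, 8, 9}, the full vertex set. Edge coverage: each edge of G has both endpoints in at least one bag. Running intersection: for every vertex, the bags containing it form a connected subtree. All three properties hold, so this is a valid tree decomposition of width max|bag| − 1 = 2, and hence tw(G) ≤ 2.

Yes; width 2.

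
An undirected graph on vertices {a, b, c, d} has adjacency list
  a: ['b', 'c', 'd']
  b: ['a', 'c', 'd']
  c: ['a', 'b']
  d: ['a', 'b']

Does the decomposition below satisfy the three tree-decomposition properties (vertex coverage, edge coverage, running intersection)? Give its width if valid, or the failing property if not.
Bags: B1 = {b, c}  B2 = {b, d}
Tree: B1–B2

No — vertex a appears in no bag.

A tree decomposition must satisfy three properties: every vertex lies in some bag; for every edge, both endpoints lie together in some bag; and for every vertex, the bags containing it form a connected subtree. Here vertex a appears in no bag, so the decomposition is invalid.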